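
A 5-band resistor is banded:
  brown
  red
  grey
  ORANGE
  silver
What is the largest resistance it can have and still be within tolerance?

140800 Ω

Brown → 1 (first significant figure)
Red → 2 (second significant figure)
Grey → 8 (third significant figure)
Orange → ×10^3 multiplier
Silver → ±10% tolerance
128 × 1000 = 128000 Ω
Largest = 128000 × (1 + 10/100) = 140800 Ω.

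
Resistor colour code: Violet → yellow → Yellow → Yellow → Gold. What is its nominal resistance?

7440000 Ω

Violet → 7 (first significant figure)
Yellow → 4 (second significant figure)
Yellow → 4 (third significant figure)
Yellow → ×10^4 multiplier
744 × 10000 = 7440000 Ω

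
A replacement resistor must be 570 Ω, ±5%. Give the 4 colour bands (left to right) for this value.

green, violet, brown, gold

570 Ω = 57 × 10^1.
5 → green
7 → violet
Multiplier 10^1 → brown.
±5% tolerance → gold.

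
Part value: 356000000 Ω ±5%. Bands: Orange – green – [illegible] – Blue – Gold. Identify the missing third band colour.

356000000 Ω = 356 × 10^6.
The third band gives digit 6 of the significand, and 6 is blue.

blue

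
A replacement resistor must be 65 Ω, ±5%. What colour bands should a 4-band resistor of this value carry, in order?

65 Ω = 65 × 10^0.
6 → blue
5 → green
Multiplier 10^0 → black.
±5% tolerance → gold.

blue, green, black, gold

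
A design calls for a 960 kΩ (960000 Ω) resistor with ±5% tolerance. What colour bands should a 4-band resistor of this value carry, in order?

960000 Ω = 96 × 10^4.
9 → white
6 → blue
Multiplier 10^4 → yellow.
±5% tolerance → gold.

white, blue, yellow, gold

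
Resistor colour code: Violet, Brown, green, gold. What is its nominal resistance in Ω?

Violet → 7 (first significant figure)
Brown → 1 (second significant figure)
Green → ×10^5 multiplier
71 × 100000 = 7100000 Ω

7100000 Ω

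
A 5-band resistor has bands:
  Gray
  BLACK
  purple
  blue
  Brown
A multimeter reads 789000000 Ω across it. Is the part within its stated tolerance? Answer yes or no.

no

Grey → 8 (first significant figure)
Black → 0 (second significant figure)
Violet → 7 (third significant figure)
Blue → ×10^6 multiplier
Brown → ±1% tolerance
807 × 1000000 = 807000000 Ω
Allowed range: 798930000 Ω to 815070000 Ω.
789000000 Ω lies outside that range.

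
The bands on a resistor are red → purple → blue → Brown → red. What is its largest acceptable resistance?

Red → 2 (first significant figure)
Violet → 7 (second significant figure)
Blue → 6 (third significant figure)
Brown → ×10 multiplier
Red → ±2% tolerance
276 × 10 = 2760 Ω
Largest = 2760 × (1 + 2/100) = 2815.2 Ω.

2815.2 Ω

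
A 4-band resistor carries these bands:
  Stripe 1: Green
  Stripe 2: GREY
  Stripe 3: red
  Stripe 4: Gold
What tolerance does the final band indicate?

±5%

The last band, gold, is the tolerance band.
Gold corresponds to ±5%.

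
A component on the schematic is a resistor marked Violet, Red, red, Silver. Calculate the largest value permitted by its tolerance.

7920 Ω

Violet → 7 (first significant figure)
Red → 2 (second significant figure)
Red → ×10^2 multiplier
Silver → ±10% tolerance
72 × 100 = 7200 Ω
Largest = 7200 × (1 + 10/100) = 7920 Ω.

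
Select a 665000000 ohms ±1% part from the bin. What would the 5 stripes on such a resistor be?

blue, blue, green, blue, brown

665000000 Ω = 665 × 10^6.
6 → blue
6 → blue
5 → green
Multiplier 10^6 → blue.
±1% tolerance → brown.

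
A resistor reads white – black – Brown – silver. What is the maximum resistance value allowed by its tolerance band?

990 Ω

White → 9 (first significant figure)
Black → 0 (second significant figure)
Brown → ×10 multiplier
Silver → ±10% tolerance
90 × 10 = 900 Ω
Maximum = 900 × (1 + 10/100) = 990 Ω.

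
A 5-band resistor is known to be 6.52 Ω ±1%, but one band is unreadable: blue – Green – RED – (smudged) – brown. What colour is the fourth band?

6.52 Ω = 652 × 10^-2.
The fourth band is the multiplier, 10^-2, which is silver.

silver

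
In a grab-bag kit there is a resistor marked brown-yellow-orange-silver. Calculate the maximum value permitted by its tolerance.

Brown → 1 (first significant figure)
Yellow → 4 (second significant figure)
Orange → ×10^3 multiplier
Silver → ±10% tolerance
14 × 1000 = 14000 Ω
Maximum = 14000 × (1 + 10/100) = 15400 Ω.

15400 Ω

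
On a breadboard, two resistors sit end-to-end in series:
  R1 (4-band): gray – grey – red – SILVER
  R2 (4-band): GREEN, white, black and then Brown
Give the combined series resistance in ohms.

8859 Ω

R1: grey, grey → 88; red ×10^2 → 8800 Ω.
R2: green, white → 59; black ×1 → 59 Ω.
Series: 8800 + 59 = 8859 Ω.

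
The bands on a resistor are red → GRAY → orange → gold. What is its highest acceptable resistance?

29400 Ω

Red → 2 (first significant figure)
Grey → 8 (second significant figure)
Orange → ×10^3 multiplier
Gold → ±5% tolerance
28 × 1000 = 28000 Ω
Highest = 28000 × (1 + 5/100) = 29400 Ω.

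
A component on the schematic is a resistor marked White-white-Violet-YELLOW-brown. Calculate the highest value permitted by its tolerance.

White → 9 (first significant figure)
White → 9 (second significant figure)
Violet → 7 (third significant figure)
Yellow → ×10^4 multiplier
Brown → ±1% tolerance
997 × 10000 = 9970000 Ω
Highest = 9970000 × (1 + 1/100) = 10069700 Ω.

10069700 Ω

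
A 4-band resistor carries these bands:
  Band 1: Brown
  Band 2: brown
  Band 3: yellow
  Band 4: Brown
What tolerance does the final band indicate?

±1%

The last band, brown, is the tolerance band.
Brown corresponds to ±1%.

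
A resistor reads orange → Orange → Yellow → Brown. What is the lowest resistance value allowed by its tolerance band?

326700 Ω

Orange → 3 (first significant figure)
Orange → 3 (second significant figure)
Yellow → ×10^4 multiplier
Brown → ±1% tolerance
33 × 10000 = 330000 Ω
Lowest = 330000 × (1 − 1/100) = 326700 Ω.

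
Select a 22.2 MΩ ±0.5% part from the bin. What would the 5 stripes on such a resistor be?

22200000 Ω = 222 × 10^5.
2 → red
2 → red
2 → red
Multiplier 10^5 → green.
±0.5% tolerance → green.

red, red, red, green, green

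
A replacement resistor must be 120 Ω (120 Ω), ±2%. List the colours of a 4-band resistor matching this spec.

120 Ω = 12 × 10^1.
1 → brown
2 → red
Multiplier 10^1 → brown.
±2% tolerance → red.

brown, red, brown, red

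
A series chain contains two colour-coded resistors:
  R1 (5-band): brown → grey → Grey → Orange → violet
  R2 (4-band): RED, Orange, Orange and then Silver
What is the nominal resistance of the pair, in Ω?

211000 Ω

R1: brown, grey, grey → 188; orange ×10^3 → 188000 Ω.
R2: red, orange → 23; orange ×10^3 → 23000 Ω.
Series: 188000 + 23000 = 211000 Ω.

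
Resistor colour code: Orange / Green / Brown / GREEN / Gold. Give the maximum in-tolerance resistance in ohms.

Orange → 3 (first significant figure)
Green → 5 (second significant figure)
Brown → 1 (third significant figure)
Green → ×10^5 multiplier
Gold → ±5% tolerance
351 × 100000 = 35100000 Ω
Maximum = 35100000 × (1 + 5/100) = 36855000 Ω.

36855000 Ω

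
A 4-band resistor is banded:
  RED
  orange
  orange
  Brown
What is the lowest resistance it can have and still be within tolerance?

Red → 2 (first significant figure)
Orange → 3 (second significant figure)
Orange → ×10^3 multiplier
Brown → ±1% tolerance
23 × 1000 = 23000 Ω
Lowest = 23000 × (1 − 1/100) = 22770 Ω.

22770 Ω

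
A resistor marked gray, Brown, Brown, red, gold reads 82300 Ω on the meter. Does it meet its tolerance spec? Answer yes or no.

yes

Grey → 8 (first significant figure)
Brown → 1 (second significant figure)
Brown → 1 (third significant figure)
Red → ×10^2 multiplier
Gold → ±5% tolerance
811 × 100 = 81100 Ω
Allowed range: 77045 Ω to 85155 Ω.
82300 Ω lies inside that range.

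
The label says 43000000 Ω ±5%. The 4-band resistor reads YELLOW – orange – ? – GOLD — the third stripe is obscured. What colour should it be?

43000000 Ω = 43 × 10^6.
The third band is the multiplier, 10^6, which is blue.

blue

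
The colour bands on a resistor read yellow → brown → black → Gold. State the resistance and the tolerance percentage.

Yellow → 4 (first significant figure)
Brown → 1 (second significant figure)
Black → ×1 multiplier
Gold → ±5% tolerance
41 × 1 = 41 Ω

41 Ω ±5%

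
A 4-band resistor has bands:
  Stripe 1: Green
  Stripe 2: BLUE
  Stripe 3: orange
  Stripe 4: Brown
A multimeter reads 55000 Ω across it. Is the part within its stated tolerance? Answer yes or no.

no

Green → 5 (first significant figure)
Blue → 6 (second significant figure)
Orange → ×10^3 multiplier
Brown → ±1% tolerance
56 × 1000 = 56000 Ω
Allowed range: 55440 Ω to 56560 Ω.
55000 Ω lies outside that range.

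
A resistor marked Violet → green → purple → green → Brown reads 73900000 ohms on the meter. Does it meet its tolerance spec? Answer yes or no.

Violet → 7 (first significant figure)
Green → 5 (second significant figure)
Violet → 7 (third significant figure)
Green → ×10^5 multiplier
Brown → ±1% tolerance
757 × 100000 = 75700000 Ω
Allowed range: 74943000 Ω to 76457000 Ω.
73900000 ohms lies outside that range.

no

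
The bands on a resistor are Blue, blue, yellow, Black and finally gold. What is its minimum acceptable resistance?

Blue → 6 (first significant figure)
Blue → 6 (second significant figure)
Yellow → 4 (third significant figure)
Black → ×1 multiplier
Gold → ±5% tolerance
664 × 1 = 664 Ω
Minimum = 664 × (1 − 5/100) = 630.8 Ω.

630.8 Ω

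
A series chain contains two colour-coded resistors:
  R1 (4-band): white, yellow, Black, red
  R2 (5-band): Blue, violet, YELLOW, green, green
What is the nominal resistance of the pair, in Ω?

67400094 Ω

R1: white, yellow → 94; black ×1 → 94 Ω.
R2: blue, violet, yellow → 674; green ×10^5 → 67400000 Ω.
Series: 94 + 67400000 = 67400094 Ω.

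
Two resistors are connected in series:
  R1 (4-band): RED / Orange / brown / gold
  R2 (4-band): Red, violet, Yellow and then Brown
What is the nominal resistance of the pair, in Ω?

270230 Ω

R1: red, orange → 23; brown ×10 → 230 Ω.
R2: red, violet → 27; yellow ×10^4 → 270000 Ω.
Series: 230 + 270000 = 270230 Ω.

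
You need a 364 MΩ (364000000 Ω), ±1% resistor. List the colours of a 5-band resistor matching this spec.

orange, blue, yellow, blue, brown

364000000 Ω = 364 × 10^6.
3 → orange
6 → blue
4 → yellow
Multiplier 10^6 → blue.
±1% tolerance → brown.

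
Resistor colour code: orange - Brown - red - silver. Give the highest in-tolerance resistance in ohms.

Orange → 3 (first significant figure)
Brown → 1 (second significant figure)
Red → ×10^2 multiplier
Silver → ±10% tolerance
31 × 100 = 3100 Ω
Highest = 3100 × (1 + 10/100) = 3410 Ω.

3410 Ω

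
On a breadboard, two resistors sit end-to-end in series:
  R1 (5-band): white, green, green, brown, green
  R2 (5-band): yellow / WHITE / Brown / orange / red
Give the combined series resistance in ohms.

500550 Ω

R1: white, green, green → 955; brown ×10 → 9550 Ω.
R2: yellow, white, brown → 491; orange ×10^3 → 491000 Ω.
Series: 9550 + 491000 = 500550 Ω.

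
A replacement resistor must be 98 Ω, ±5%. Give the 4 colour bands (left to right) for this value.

98 Ω = 98 × 10^0.
9 → white
8 → grey
Multiplier 10^0 → black.
±5% tolerance → gold.

white, grey, black, gold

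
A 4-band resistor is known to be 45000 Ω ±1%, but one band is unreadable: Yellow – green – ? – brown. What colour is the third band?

45000 Ω = 45 × 10^3.
The third band is the multiplier, 10^3, which is orange.

orange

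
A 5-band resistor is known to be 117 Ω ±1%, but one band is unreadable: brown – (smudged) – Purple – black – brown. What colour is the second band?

brown

117 Ω = 117 × 10^0.
The second band gives digit 1 of the significand, and 1 is brown.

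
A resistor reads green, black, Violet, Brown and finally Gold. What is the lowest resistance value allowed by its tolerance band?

Green → 5 (first significant figure)
Black → 0 (second significant figure)
Violet → 7 (third significant figure)
Brown → ×10 multiplier
Gold → ±5% tolerance
507 × 10 = 5070 Ω
Lowest = 5070 × (1 − 5/100) = 4816.5 Ω.

4816.5 Ω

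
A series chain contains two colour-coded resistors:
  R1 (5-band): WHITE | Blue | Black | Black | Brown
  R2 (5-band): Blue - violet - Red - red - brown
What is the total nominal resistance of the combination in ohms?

R1: white, blue, black → 960; black ×1 → 960 Ω.
R2: blue, violet, red → 672; red ×10^2 → 67200 Ω.
Series: 960 + 67200 = 68160 Ω.

68160 Ω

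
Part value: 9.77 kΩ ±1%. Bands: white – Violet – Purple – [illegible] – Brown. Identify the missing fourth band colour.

brown

9770 Ω = 977 × 10^1.
The fourth band is the multiplier, 10^1, which is brown.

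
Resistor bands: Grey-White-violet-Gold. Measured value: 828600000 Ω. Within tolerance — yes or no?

Grey → 8 (first significant figure)
White → 9 (second significant figure)
Violet → ×10^7 multiplier
Gold → ±5% tolerance
89 × 10000000 = 890000000 Ω
Allowed range: 845500000 Ω to 934500000 Ω.
828600000 Ω lies outside that range.

no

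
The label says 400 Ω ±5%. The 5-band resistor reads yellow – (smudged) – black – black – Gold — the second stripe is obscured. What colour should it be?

black

400 Ω = 400 × 10^0.
The second band gives digit 0 of the significand, and 0 is black.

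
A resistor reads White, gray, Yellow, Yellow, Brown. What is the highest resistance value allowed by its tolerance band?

9938400 Ω

White → 9 (first significant figure)
Grey → 8 (second significant figure)
Yellow → 4 (third significant figure)
Yellow → ×10^4 multiplier
Brown → ±1% tolerance
984 × 10000 = 9840000 Ω
Highest = 9840000 × (1 + 1/100) = 9938400 Ω.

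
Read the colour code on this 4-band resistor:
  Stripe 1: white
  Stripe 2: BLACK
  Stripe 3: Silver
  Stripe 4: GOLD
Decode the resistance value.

White → 9 (first significant figure)
Black → 0 (second significant figure)
Silver → ×0.01 multiplier
90 × 0.01 = 0.9 Ω

0.9 Ω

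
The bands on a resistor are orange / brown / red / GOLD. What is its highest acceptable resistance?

3255 Ω

Orange → 3 (first significant figure)
Brown → 1 (second significant figure)
Red → ×10^2 multiplier
Gold → ±5% tolerance
31 × 100 = 3100 Ω
Highest = 3100 × (1 + 5/100) = 3255 Ω.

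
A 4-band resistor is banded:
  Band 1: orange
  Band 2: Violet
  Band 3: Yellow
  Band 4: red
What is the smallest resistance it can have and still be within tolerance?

362600 Ω

Orange → 3 (first significant figure)
Violet → 7 (second significant figure)
Yellow → ×10^4 multiplier
Red → ±2% tolerance
37 × 10000 = 370000 Ω
Smallest = 370000 × (1 − 2/100) = 362600 Ω.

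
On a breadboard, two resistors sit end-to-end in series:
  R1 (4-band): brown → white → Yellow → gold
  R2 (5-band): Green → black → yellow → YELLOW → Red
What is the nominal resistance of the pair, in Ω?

5230000 Ω

R1: brown, white → 19; yellow ×10^4 → 190000 Ω.
R2: green, black, yellow → 504; yellow ×10^4 → 5040000 Ω.
Series: 190000 + 5040000 = 5230000 Ω.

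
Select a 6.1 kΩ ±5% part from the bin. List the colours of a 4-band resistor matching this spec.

blue, brown, red, gold

6100 Ω = 61 × 10^2.
6 → blue
1 → brown
Multiplier 10^2 → red.
±5% tolerance → gold.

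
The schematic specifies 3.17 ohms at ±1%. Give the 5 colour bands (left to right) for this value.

3.17 Ω = 317 × 10^-2.
3 → orange
1 → brown
7 → violet
Multiplier 10^-2 → silver.
±1% tolerance → brown.

orange, brown, violet, silver, brown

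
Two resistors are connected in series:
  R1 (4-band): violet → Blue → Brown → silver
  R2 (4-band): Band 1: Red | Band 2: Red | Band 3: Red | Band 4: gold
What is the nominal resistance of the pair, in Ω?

R1: violet, blue → 76; brown ×10 → 760 Ω.
R2: red, red → 22; red ×10^2 → 2200 Ω.
Series: 760 + 2200 = 2960 Ω.

2960 Ω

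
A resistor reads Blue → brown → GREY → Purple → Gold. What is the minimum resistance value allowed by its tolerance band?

Blue → 6 (first significant figure)
Brown → 1 (second significant figure)
Grey → 8 (third significant figure)
Violet → ×10^7 multiplier
Gold → ±5% tolerance
618 × 10000000 = 6180000000 Ω
Minimum = 6180000000 × (1 − 5/100) = 5871000000 Ω.

5871000000 Ω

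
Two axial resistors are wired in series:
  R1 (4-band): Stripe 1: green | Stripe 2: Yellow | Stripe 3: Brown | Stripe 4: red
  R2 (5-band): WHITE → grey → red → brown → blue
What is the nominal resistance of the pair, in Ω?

R1: green, yellow → 54; brown ×10 → 540 Ω.
R2: white, grey, red → 982; brown ×10 → 9820 Ω.
Series: 540 + 9820 = 10360 Ω.

10360 Ω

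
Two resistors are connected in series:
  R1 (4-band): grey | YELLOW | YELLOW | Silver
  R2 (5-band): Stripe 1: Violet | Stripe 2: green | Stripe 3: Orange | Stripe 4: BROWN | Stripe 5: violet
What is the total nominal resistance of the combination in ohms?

R1: grey, yellow → 84; yellow ×10^4 → 840000 Ω.
R2: violet, green, orange → 753; brown ×10 → 7530 Ω.
Series: 840000 + 7530 = 847530 Ω.

847530 Ω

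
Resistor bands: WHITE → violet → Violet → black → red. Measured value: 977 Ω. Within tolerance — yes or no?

White → 9 (first significant figure)
Violet → 7 (second significant figure)
Violet → 7 (third significant figure)
Black → ×1 multiplier
Red → ±2% tolerance
977 × 1 = 977 Ω
Allowed range: 957.46 Ω to 996.54 Ω.
977 Ω lies inside that range.

yes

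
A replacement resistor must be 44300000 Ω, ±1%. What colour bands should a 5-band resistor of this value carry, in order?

44300000 Ω = 443 × 10^5.
4 → yellow
4 → yellow
3 → orange
Multiplier 10^5 → green.
±1% tolerance → brown.

yellow, yellow, orange, green, brown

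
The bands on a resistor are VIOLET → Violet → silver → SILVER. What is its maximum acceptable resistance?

0.847 Ω

Violet → 7 (first significant figure)
Violet → 7 (second significant figure)
Silver → ×0.01 multiplier
Silver → ±10% tolerance
77 × 0.01 = 0.77 Ω
Maximum = 0.77 × (1 + 10/100) = 0.847 Ω.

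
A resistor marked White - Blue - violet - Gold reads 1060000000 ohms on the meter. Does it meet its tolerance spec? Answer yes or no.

White → 9 (first significant figure)
Blue → 6 (second significant figure)
Violet → ×10^7 multiplier
Gold → ±5% tolerance
96 × 10000000 = 960000000 Ω
Allowed range: 912000000 Ω to 1008000000 Ω.
1060000000 ohms lies outside that range.

no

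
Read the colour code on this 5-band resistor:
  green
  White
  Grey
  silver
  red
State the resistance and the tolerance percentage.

Green → 5 (first significant figure)
White → 9 (second significant figure)
Grey → 8 (third significant figure)
Silver → ×0.01 multiplier
Red → ±2% tolerance
598 × 0.01 = 5.98 Ω

5.98 Ω ±2%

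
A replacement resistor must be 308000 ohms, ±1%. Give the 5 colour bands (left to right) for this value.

308000 Ω = 308 × 10^3.
3 → orange
0 → black
8 → grey
Multiplier 10^3 → orange.
±1% tolerance → brown.

orange, black, grey, orange, brown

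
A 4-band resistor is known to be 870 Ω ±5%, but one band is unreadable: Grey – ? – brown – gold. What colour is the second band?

870 Ω = 87 × 10^1.
The second band gives digit 7 of the significand, and 7 is violet.

violet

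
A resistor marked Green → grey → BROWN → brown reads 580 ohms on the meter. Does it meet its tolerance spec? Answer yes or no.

Green → 5 (first significant figure)
Grey → 8 (second significant figure)
Brown → ×10 multiplier
Brown → ±1% tolerance
58 × 10 = 580 Ω
Allowed range: 574.2 Ω to 585.8 Ω.
580 ohms lies inside that range.

yes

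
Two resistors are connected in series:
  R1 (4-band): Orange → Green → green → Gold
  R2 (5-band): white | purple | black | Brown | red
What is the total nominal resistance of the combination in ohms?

R1: orange, green → 35; green ×10^5 → 3500000 Ω.
R2: white, violet, black → 970; brown ×10 → 9700 Ω.
Series: 3500000 + 9700 = 3509700 Ω.

3509700 Ω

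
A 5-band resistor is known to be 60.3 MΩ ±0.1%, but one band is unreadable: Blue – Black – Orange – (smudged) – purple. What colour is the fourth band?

60300000 Ω = 603 × 10^5.
The fourth band is the multiplier, 10^5, which is green.

green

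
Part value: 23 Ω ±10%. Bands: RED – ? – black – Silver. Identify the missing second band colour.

23 Ω = 23 × 10^0.
The second band gives digit 3 of the significand, and 3 is orange.

orange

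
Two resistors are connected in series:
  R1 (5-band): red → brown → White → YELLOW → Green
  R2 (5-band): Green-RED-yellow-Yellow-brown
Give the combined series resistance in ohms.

R1: red, brown, white → 219; yellow ×10^4 → 2190000 Ω.
R2: green, red, yellow → 524; yellow ×10^4 → 5240000 Ω.
Series: 2190000 + 5240000 = 7430000 Ω.

7430000 Ω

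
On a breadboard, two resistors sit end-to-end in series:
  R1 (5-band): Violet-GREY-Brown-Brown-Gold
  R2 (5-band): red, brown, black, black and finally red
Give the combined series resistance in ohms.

8020 Ω

R1: violet, grey, brown → 781; brown ×10 → 7810 Ω.
R2: red, brown, black → 210; black ×1 → 210 Ω.
Series: 7810 + 210 = 8020 Ω.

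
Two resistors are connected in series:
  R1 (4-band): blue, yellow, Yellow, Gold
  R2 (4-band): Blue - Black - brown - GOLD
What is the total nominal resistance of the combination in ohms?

640600 Ω

R1: blue, yellow → 64; yellow ×10^4 → 640000 Ω.
R2: blue, black → 60; brown ×10 → 600 Ω.
Series: 640000 + 600 = 640600 Ω.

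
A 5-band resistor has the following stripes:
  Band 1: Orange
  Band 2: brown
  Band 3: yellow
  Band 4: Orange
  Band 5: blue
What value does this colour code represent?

Orange → 3 (first significant figure)
Brown → 1 (second significant figure)
Yellow → 4 (third significant figure)
Orange → ×10^3 multiplier
314 × 1000 = 314000 Ω

314000 Ω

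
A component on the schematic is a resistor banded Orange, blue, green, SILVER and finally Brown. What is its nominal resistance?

Orange → 3 (first significant figure)
Blue → 6 (second significant figure)
Green → 5 (third significant figure)
Silver → ×0.01 multiplier
365 × 0.01 = 3.65 Ω

3.65 Ω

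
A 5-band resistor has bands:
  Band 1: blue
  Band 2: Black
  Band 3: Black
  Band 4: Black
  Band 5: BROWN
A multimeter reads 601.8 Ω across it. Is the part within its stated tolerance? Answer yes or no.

yes

Blue → 6 (first significant figure)
Black → 0 (second significant figure)
Black → 0 (third significant figure)
Black → ×1 multiplier
Brown → ±1% tolerance
600 × 1 = 600 Ω
Allowed range: 594 Ω to 606 Ω.
601.8 Ω lies inside that range.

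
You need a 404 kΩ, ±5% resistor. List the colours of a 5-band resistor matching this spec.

yellow, black, yellow, orange, gold

404000 Ω = 404 × 10^3.
4 → yellow
0 → black
4 → yellow
Multiplier 10^3 → orange.
±5% tolerance → gold.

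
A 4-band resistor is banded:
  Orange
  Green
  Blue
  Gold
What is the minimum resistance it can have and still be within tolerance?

Orange → 3 (first significant figure)
Green → 5 (second significant figure)
Blue → ×10^6 multiplier
Gold → ±5% tolerance
35 × 1000000 = 35000000 Ω
Minimum = 35000000 × (1 − 5/100) = 33250000 Ω.

33250000 Ω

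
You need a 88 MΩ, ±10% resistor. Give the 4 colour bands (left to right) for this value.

88000000 Ω = 88 × 10^6.
8 → grey
8 → grey
Multiplier 10^6 → blue.
±10% tolerance → silver.

grey, grey, blue, silver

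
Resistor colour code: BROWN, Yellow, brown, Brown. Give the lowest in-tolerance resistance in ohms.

Brown → 1 (first significant figure)
Yellow → 4 (second significant figure)
Brown → ×10 multiplier
Brown → ±1% tolerance
14 × 10 = 140 Ω
Lowest = 140 × (1 − 1/100) = 138.6 Ω.

138.6 Ω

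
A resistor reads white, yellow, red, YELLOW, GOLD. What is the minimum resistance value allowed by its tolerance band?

8949000 Ω

White → 9 (first significant figure)
Yellow → 4 (second significant figure)
Red → 2 (third significant figure)
Yellow → ×10^4 multiplier
Gold → ±5% tolerance
942 × 10000 = 9420000 Ω
Minimum = 9420000 × (1 − 5/100) = 8949000 Ω.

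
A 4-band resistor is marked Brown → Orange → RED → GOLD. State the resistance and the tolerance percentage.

1300 Ω ±5%

Brown → 1 (first significant figure)
Orange → 3 (second significant figure)
Red → ×10^2 multiplier
Gold → ±5% tolerance
13 × 100 = 1300 Ω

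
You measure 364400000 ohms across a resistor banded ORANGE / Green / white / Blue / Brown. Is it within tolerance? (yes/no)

no

Orange → 3 (first significant figure)
Green → 5 (second significant figure)
White → 9 (third significant figure)
Blue → ×10^6 multiplier
Brown → ±1% tolerance
359 × 1000000 = 359000000 Ω
Allowed range: 355410000 Ω to 362590000 Ω.
364400000 ohms lies outside that range.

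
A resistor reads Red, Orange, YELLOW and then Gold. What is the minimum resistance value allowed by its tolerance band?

218500 Ω

Red → 2 (first significant figure)
Orange → 3 (second significant figure)
Yellow → ×10^4 multiplier
Gold → ±5% tolerance
23 × 10000 = 230000 Ω
Minimum = 230000 × (1 − 5/100) = 218500 Ω.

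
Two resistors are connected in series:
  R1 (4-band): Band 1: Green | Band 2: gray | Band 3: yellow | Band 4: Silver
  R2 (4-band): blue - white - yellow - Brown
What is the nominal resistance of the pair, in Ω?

1270000 Ω

R1: green, grey → 58; yellow ×10^4 → 580000 Ω.
R2: blue, white → 69; yellow ×10^4 → 690000 Ω.
Series: 580000 + 690000 = 1270000 Ω.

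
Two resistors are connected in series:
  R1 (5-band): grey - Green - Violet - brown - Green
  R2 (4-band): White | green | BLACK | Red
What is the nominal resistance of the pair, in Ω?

8665 Ω

R1: grey, green, violet → 857; brown ×10 → 8570 Ω.
R2: white, green → 95; black ×1 → 95 Ω.
Series: 8570 + 95 = 8665 Ω.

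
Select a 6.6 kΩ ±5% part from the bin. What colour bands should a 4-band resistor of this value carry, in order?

6600 Ω = 66 × 10^2.
6 → blue
6 → blue
Multiplier 10^2 → red.
±5% tolerance → gold.

blue, blue, red, gold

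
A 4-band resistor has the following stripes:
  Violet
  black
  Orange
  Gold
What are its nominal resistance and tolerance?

Violet → 7 (first significant figure)
Black → 0 (second significant figure)
Orange → ×10^3 multiplier
Gold → ±5% tolerance
70 × 1000 = 70000 Ω

70000 Ω ±5%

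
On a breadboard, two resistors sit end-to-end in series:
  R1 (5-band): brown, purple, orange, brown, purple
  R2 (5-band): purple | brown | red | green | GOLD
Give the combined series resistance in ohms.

71201730 Ω

R1: brown, violet, orange → 173; brown ×10 → 1730 Ω.
R2: violet, brown, red → 712; green ×10^5 → 71200000 Ω.
Series: 1730 + 71200000 = 71201730 Ω.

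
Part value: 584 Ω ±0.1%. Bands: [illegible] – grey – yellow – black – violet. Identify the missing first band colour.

584 Ω = 584 × 10^0.
The first band gives digit 5 of the significand, and 5 is green.

green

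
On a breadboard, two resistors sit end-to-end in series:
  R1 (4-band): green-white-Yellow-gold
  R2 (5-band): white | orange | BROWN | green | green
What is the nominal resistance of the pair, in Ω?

R1: green, white → 59; yellow ×10^4 → 590000 Ω.
R2: white, orange, brown → 931; green ×10^5 → 93100000 Ω.
Series: 590000 + 93100000 = 93690000 Ω.

93690000 Ω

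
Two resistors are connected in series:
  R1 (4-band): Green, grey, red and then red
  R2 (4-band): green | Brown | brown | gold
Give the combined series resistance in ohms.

6310 Ω

R1: green, grey → 58; red ×10^2 → 5800 Ω.
R2: green, brown → 51; brown ×10 → 510 Ω.
Series: 5800 + 510 = 6310 Ω.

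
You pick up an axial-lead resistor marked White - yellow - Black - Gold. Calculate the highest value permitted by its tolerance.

98.7 Ω

White → 9 (first significant figure)
Yellow → 4 (second significant figure)
Black → ×1 multiplier
Gold → ±5% tolerance
94 × 1 = 94 Ω
Highest = 94 × (1 + 5/100) = 98.7 Ω.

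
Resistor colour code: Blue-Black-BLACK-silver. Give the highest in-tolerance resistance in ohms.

Blue → 6 (first significant figure)
Black → 0 (second significant figure)
Black → ×1 multiplier
Silver → ±10% tolerance
60 × 1 = 60 Ω
Highest = 60 × (1 + 10/100) = 66 Ω.

66 Ω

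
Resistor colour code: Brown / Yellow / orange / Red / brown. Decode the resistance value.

Brown → 1 (first significant figure)
Yellow → 4 (second significant figure)
Orange → 3 (third significant figure)
Red → ×10^2 multiplier
143 × 100 = 14300 Ω

14300 Ω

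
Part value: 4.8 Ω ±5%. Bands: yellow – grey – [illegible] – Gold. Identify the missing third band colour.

4.8 Ω = 48 × 10^-1.
The third band is the multiplier, 10^-1, which is gold.

gold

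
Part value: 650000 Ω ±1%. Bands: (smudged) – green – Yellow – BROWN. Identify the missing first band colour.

blue

650000 Ω = 65 × 10^4.
The first band gives digit 6 of the significand, and 6 is blue.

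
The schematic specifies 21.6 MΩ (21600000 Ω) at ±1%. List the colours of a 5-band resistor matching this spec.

21600000 Ω = 216 × 10^5.
2 → red
1 → brown
6 → blue
Multiplier 10^5 → green.
±1% tolerance → brown.

red, brown, blue, green, brown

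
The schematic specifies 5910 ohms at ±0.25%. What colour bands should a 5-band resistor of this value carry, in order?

green, white, brown, brown, blue

5910 Ω = 591 × 10^1.
5 → green
9 → white
1 → brown
Multiplier 10^1 → brown.
±0.25% tolerance → blue.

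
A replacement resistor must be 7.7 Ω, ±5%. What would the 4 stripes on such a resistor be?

violet, violet, gold, gold

7.7 Ω = 77 × 10^-1.
7 → violet
7 → violet
Multiplier 10^-1 → gold.
±5% tolerance → gold.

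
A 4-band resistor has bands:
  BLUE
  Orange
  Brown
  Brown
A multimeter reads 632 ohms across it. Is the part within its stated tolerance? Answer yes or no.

yes

Blue → 6 (first significant figure)
Orange → 3 (second significant figure)
Brown → ×10 multiplier
Brown → ±1% tolerance
63 × 10 = 630 Ω
Allowed range: 623.7 Ω to 636.3 Ω.
632 ohms lies inside that range.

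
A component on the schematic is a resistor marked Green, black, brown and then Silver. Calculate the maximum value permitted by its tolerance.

Green → 5 (first significant figure)
Black → 0 (second significant figure)
Brown → ×10 multiplier
Silver → ±10% tolerance
50 × 10 = 500 Ω
Maximum = 500 × (1 + 10/100) = 550 Ω.

550 Ω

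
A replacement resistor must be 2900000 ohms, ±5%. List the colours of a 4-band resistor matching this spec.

2900000 Ω = 29 × 10^5.
2 → red
9 → white
Multiplier 10^5 → green.
±5% tolerance → gold.

red, white, green, gold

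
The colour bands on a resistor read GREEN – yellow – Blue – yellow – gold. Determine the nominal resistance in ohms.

Green → 5 (first significant figure)
Yellow → 4 (second significant figure)
Blue → 6 (third significant figure)
Yellow → ×10^4 multiplier
546 × 10000 = 5460000 Ω

5460000 Ω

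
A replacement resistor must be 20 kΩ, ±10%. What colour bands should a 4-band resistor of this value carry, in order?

20000 Ω = 20 × 10^3.
2 → red
0 → black
Multiplier 10^3 → orange.
±10% tolerance → silver.

red, black, orange, silver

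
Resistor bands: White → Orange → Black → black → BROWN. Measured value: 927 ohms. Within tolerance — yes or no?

yes

White → 9 (first significant figure)
Orange → 3 (second significant figure)
Black → 0 (third significant figure)
Black → ×1 multiplier
Brown → ±1% tolerance
930 × 1 = 930 Ω
Allowed range: 920.7 Ω to 939.3 Ω.
927 ohms lies inside that range.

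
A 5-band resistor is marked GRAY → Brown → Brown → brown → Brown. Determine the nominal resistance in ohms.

8110 Ω

Grey → 8 (first significant figure)
Brown → 1 (second significant figure)
Brown → 1 (third significant figure)
Brown → ×10 multiplier
811 × 10 = 8110 Ω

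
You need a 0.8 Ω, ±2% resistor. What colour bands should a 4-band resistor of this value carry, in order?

0.8 Ω = 80 × 10^-2.
8 → grey
0 → black
Multiplier 10^-2 → silver.
±2% tolerance → red.

grey, black, silver, red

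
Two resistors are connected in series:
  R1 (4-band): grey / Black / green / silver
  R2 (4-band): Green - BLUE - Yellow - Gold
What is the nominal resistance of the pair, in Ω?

R1: grey, black → 80; green ×10^5 → 8000000 Ω.
R2: green, blue → 56; yellow ×10^4 → 560000 Ω.
Series: 8000000 + 560000 = 8560000 Ω.

8560000 Ω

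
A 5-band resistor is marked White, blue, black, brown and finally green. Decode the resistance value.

9600 Ω

White → 9 (first significant figure)
Blue → 6 (second significant figure)
Black → 0 (third significant figure)
Brown → ×10 multiplier
960 × 10 = 9600 Ω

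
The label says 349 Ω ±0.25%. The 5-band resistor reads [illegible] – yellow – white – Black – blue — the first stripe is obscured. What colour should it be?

349 Ω = 349 × 10^0.
The first band gives digit 3 of the significand, and 3 is orange.

orange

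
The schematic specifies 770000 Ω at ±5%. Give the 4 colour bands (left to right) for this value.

violet, violet, yellow, gold

770000 Ω = 77 × 10^4.
7 → violet
7 → violet
Multiplier 10^4 → yellow.
±5% tolerance → gold.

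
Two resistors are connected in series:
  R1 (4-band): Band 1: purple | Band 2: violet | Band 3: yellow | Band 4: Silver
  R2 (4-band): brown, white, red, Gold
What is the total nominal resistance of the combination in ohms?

R1: violet, violet → 77; yellow ×10^4 → 770000 Ω.
R2: brown, white → 19; red ×10^2 → 1900 Ω.
Series: 770000 + 1900 = 771900 Ω.

771900 Ω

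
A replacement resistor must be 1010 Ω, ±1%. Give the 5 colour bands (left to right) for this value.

brown, black, brown, brown, brown

1010 Ω = 101 × 10^1.
1 → brown
0 → black
1 → brown
Multiplier 10^1 → brown.
±1% tolerance → brown.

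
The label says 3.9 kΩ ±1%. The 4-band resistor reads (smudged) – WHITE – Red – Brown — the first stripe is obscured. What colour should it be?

orange

3900 Ω = 39 × 10^2.
The first band gives digit 3 of the significand, and 3 is orange.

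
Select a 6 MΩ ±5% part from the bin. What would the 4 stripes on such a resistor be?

blue, black, green, gold

6000000 Ω = 60 × 10^5.
6 → blue
0 → black
Multiplier 10^5 → green.
±5% tolerance → gold.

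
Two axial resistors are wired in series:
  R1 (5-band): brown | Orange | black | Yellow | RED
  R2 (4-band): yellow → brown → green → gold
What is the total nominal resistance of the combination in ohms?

R1: brown, orange, black → 130; yellow ×10^4 → 1300000 Ω.
R2: yellow, brown → 41; green ×10^5 → 4100000 Ω.
Series: 1300000 + 4100000 = 5400000 Ω.

5400000 Ω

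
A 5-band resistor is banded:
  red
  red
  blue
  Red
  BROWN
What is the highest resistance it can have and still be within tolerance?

Red → 2 (first significant figure)
Red → 2 (second significant figure)
Blue → 6 (third significant figure)
Red → ×10^2 multiplier
Brown → ±1% tolerance
226 × 100 = 22600 Ω
Highest = 22600 × (1 + 1/100) = 22826 Ω.

22826 Ω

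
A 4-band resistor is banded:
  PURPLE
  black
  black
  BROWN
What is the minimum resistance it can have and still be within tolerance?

Violet → 7 (first significant figure)
Black → 0 (second significant figure)
Black → ×1 multiplier
Brown → ±1% tolerance
70 × 1 = 70 Ω
Minimum = 70 × (1 − 1/100) = 69.3 Ω.

69.3 Ω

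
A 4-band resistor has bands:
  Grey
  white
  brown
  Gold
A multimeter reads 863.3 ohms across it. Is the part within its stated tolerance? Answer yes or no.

yes

Grey → 8 (first significant figure)
White → 9 (second significant figure)
Brown → ×10 multiplier
Gold → ±5% tolerance
89 × 10 = 890 Ω
Allowed range: 845.5 Ω to 934.5 Ω.
863.3 ohms lies inside that range.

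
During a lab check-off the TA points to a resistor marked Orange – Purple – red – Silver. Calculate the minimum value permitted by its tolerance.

Orange → 3 (first significant figure)
Violet → 7 (second significant figure)
Red → ×10^2 multiplier
Silver → ±10% tolerance
37 × 100 = 3700 Ω
Minimum = 3700 × (1 − 10/100) = 3330 Ω.

3330 Ω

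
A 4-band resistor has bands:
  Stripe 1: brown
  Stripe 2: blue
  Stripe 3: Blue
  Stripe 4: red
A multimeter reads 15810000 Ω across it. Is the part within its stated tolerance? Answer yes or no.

yes

Brown → 1 (first significant figure)
Blue → 6 (second significant figure)
Blue → ×10^6 multiplier
Red → ±2% tolerance
16 × 1000000 = 16000000 Ω
Allowed range: 15680000 Ω to 16320000 Ω.
15810000 Ω lies inside that range.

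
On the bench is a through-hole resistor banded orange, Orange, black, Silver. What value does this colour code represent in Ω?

Orange → 3 (first significant figure)
Orange → 3 (second significant figure)
Black → ×1 multiplier
33 × 1 = 33 Ω

33 Ω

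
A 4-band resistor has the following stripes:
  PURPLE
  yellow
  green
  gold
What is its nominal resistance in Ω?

Violet → 7 (first significant figure)
Yellow → 4 (second significant figure)
Green → ×10^5 multiplier
74 × 100000 = 7400000 Ω

7400000 Ω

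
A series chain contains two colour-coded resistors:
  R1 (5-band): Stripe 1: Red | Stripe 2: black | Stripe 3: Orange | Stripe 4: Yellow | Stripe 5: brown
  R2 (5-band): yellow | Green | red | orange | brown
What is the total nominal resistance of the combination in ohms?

2482000 Ω

R1: red, black, orange → 203; yellow ×10^4 → 2030000 Ω.
R2: yellow, green, red → 452; orange ×10^3 → 452000 Ω.
Series: 2030000 + 452000 = 2482000 Ω.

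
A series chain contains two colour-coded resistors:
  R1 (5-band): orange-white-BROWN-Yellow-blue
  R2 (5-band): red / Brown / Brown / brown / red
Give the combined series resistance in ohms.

3912110 Ω

R1: orange, white, brown → 391; yellow ×10^4 → 3910000 Ω.
R2: red, brown, brown → 211; brown ×10 → 2110 Ω.
Series: 3910000 + 2110 = 3912110 Ω.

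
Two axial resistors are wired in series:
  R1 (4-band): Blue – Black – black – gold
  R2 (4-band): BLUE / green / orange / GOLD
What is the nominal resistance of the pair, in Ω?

65060 Ω

R1: blue, black → 60; black ×1 → 60 Ω.
R2: blue, green → 65; orange ×10^3 → 65000 Ω.
Series: 60 + 65000 = 65060 Ω.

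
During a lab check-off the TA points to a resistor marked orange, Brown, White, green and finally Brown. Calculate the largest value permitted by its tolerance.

Orange → 3 (first significant figure)
Brown → 1 (second significant figure)
White → 9 (third significant figure)
Green → ×10^5 multiplier
Brown → ±1% tolerance
319 × 100000 = 31900000 Ω
Largest = 31900000 × (1 + 1/100) = 32219000 Ω.

32219000 Ω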